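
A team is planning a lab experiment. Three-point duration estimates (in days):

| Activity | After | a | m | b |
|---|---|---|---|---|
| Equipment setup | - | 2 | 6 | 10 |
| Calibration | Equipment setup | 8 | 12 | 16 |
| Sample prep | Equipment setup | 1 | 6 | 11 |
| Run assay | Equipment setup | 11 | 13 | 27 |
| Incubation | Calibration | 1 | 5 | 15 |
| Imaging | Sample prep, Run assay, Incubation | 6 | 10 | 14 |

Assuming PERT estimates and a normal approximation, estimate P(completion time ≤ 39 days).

0.936

te_Equipment setup = (2 + 4·6 + 10)/6 = 36/6 = 6; σ²_Equipment setup = ((10−2)/6)² = 1.778
te_Calibration = (8 + 4·12 + 16)/6 = 72/6 = 12; σ²_Calibration = ((16−8)/6)² = 1.778
te_Sample prep = (1 + 4·6 + 11)/6 = 36/6 = 6; σ²_Sample prep = ((11−1)/6)² = 2.778
te_Run assay = (11 + 4·13 + 27)/6 = 90/6 = 15; σ²_Run assay = ((27−11)/6)² = 7.111
te_Incubation = (1 + 4·5 + 15)/6 = 36/6 = 6; σ²_Incubation = ((15−1)/6)² = 5.444
te_Imaging = (6 + 4·10 + 14)/6 = 60/6 = 10; σ²_Imaging = ((14−6)/6)² = 1.778

Forward pass:
ES_Equipment setup = 0; EF_Equipment setup = 6
ES_Calibration = 6; EF_Calibration = 6+12 = 18
ES_Sample prep = 6; EF_Sample prep = 6+6 = 12
ES_Run assay = 6; EF_Run assay = 6+15 = 21
ES_Incubation = 18; EF_Incubation = 18+6 = 24
ES_Imaging = max(EF_Sample prep=12, EF_Run assay=21, EF_Incubation=24) = 24; EF_Imaging = 24+10 = 34
Expected project duration μ = 34 days. Critical path: Equipment setup → Calibration → Incubation → Imaging.

Variance along critical path = 1.778 + 1.778 + 5.444 + 1.778 = 10.778; σ = √10.778 = 3.283 days.
Z = (39 − 34) / 3.283 = 1.523
P(T ≤ 39) = Φ(1.523) ≈ 0.936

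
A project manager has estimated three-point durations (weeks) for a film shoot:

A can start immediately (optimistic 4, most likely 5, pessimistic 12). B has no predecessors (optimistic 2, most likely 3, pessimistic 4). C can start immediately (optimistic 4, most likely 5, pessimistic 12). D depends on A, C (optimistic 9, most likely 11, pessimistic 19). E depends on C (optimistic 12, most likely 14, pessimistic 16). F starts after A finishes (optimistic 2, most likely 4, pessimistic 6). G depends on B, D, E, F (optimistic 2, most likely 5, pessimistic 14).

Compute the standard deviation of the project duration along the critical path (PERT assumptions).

2.49 weeks

te_A = (4 + 4·5 + 12)/6 = 36/6 = 6; σ²_A = ((12−4)/6)² = 1.778
te_B = (2 + 4·3 + 4)/6 = 18/6 = 3; σ²_B = ((4−2)/6)² = 0.111
te_C = (4 + 4·5 + 12)/6 = 36/6 = 6; σ²_C = ((12−4)/6)² = 1.778
te_D = (9 + 4·11 + 19)/6 = 72/6 = 12; σ²_D = ((19−9)/6)² = 2.778
te_E = (12 + 4·14 + 16)/6 = 84/6 = 14; σ²_E = ((16−12)/6)² = 0.444
te_F = (2 + 4·4 + 6)/6 = 24/6 = 4; σ²_F = ((6−2)/6)² = 0.444
te_G = (2 + 4·5 + 14)/6 = 36/6 = 6; σ²_G = ((14−2)/6)² = 4.000

Forward pass:
ES_A = 0; EF_A = 6
ES_B = 0; EF_B = 3
ES_C = 0; EF_C = 6
ES_D = max(EF_A=6, EF_C=6) = 6; EF_D = 6+12 = 18
ES_E = 6; EF_E = 6+14 = 20
ES_F = 6; EF_F = 6+4 = 10
ES_G = max(EF_B=3, EF_D=18, EF_E=20, EF_F=10) = 20; EF_G = 20+6 = 26
Expected project duration μ = 26 weeks. Critical path: C → E → G.

Variance along critical path = 1.778 + 0.444 + 4.000 = 6.222
σ = √6.222 = 2.494 weeks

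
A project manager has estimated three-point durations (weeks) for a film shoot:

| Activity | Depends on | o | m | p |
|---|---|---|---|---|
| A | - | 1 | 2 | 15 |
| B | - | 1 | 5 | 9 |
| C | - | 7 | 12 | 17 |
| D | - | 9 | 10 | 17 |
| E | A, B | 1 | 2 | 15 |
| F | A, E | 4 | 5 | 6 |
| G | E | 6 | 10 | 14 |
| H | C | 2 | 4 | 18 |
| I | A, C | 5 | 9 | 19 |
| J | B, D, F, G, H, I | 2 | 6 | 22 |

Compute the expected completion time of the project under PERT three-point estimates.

te_A = (1 + 4·2 + 15)/6 = 24/6 = 4
te_B = (1 + 4·5 + 9)/6 = 30/6 = 5
te_C = (7 + 4·12 + 17)/6 = 72/6 = 12
te_D = (9 + 4·10 + 17)/6 = 66/6 = 11
te_E = (1 + 4·2 + 15)/6 = 24/6 = 4
te_F = (4 + 4·5 + 6)/6 = 30/6 = 5
te_G = (6 + 4·10 + 14)/6 = 60/6 = 10
te_H = (2 + 4·4 + 18)/6 = 36/6 = 6
te_I = (5 + 4·9 + 19)/6 = 60/6 = 10
te_J = (2 + 4·6 + 22)/6 = 48/6 = 8

Forward pass:
ES_A = 0; EF_A = 4
ES_B = 0; EF_B = 5
ES_C = 0; EF_C = 12
ES_D = 0; EF_D = 11
ES_E = max(EF_A=4, EF_B=5) = 5; EF_E = 5+4 = 9
ES_F = max(EF_A=4, EF_E=9) = 9; EF_F = 9+5 = 14
ES_G = 9; EF_G = 9+10 = 19
ES_H = 12; EF_H = 12+6 = 18
ES_I = max(EF_A=4, EF_C=12) = 12; EF_I = 12+10 = 22
ES_J = max(EF_B=5, EF_D=11, EF_F=14, EF_G=19, EF_H=18, EF_I=22) = 22; EF_J = 22+8 = 30
Expected project duration μ = 30 weeks. Critical path: C → I → J.

30 weeks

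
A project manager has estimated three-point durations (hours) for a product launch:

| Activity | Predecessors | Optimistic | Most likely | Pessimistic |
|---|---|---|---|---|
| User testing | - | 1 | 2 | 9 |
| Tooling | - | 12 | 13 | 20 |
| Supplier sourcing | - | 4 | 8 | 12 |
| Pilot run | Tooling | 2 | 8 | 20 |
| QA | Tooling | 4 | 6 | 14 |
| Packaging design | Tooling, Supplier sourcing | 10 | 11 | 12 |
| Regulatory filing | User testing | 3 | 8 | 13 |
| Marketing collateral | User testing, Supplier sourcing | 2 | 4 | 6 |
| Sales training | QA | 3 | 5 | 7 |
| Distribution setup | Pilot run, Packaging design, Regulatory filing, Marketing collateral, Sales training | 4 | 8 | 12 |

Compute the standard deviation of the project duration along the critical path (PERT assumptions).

2.60 hours

te_User testing = (1 + 4·2 + 9)/6 = 18/6 = 3; σ²_User testing = ((9−1)/6)² = 1.778
te_Tooling = (12 + 4·13 + 20)/6 = 84/6 = 14; σ²_Tooling = ((20−12)/6)² = 1.778
te_Supplier sourcing = (4 + 4·8 + 12)/6 = 48/6 = 8; σ²_Supplier sourcing = ((12−4)/6)² = 1.778
te_Pilot run = (2 + 4·8 + 20)/6 = 54/6 = 9; σ²_Pilot run = ((20−2)/6)² = 9.000
te_QA = (4 + 4·6 + 14)/6 = 42/6 = 7; σ²_QA = ((14−4)/6)² = 2.778
te_Packaging design = (10 + 4·11 + 12)/6 = 66/6 = 11; σ²_Packaging design = ((12−10)/6)² = 0.111
te_Regulatory filing = (3 + 4·8 + 13)/6 = 48/6 = 8; σ²_Regulatory filing = ((13−3)/6)² = 2.778
te_Marketing collateral = (2 + 4·4 + 6)/6 = 24/6 = 4; σ²_Marketing collateral = ((6−2)/6)² = 0.444
te_Sales training = (3 + 4·5 + 7)/6 = 30/6 = 5; σ²_Sales training = ((7−3)/6)² = 0.444
te_Distribution setup = (4 + 4·8 + 12)/6 = 48/6 = 8; σ²_Distribution setup = ((12−4)/6)² = 1.778

Forward pass:
ES_User testing = 0; EF_User testing = 3
ES_Tooling = 0; EF_Tooling = 14
ES_Supplier sourcing = 0; EF_Supplier sourcing = 8
ES_Pilot run = 14; EF_Pilot run = 14+9 = 23
ES_QA = 14; EF_QA = 14+7 = 21
ES_Packaging design = max(EF_Tooling=14, EF_Supplier sourcing=8) = 14; EF_Packaging design = 14+11 = 25
ES_Regulatory filing = 3; EF_Regulatory filing = 3+8 = 11
ES_Marketing collateral = max(EF_User testing=3, EF_Supplier sourcing=8) = 8; EF_Marketing collateral = 8+4 = 12
ES_Sales training = 21; EF_Sales training = 21+5 = 26
ES_Distribution setup = max(EF_Pilot run=23, EF_Packaging design=25, EF_Regulatory filing=11, EF_Marketing collateral=12, EF_Sales training=26) = 26; EF_Distribution setup = 26+8 = 34
Expected project duration μ = 34 hours. Critical path: Tooling → QA → Sales training → Distribution setup.

Variance along critical path = 1.778 + 2.778 + 0.444 + 1.778 = 6.778
σ = √6.778 = 2.603 hours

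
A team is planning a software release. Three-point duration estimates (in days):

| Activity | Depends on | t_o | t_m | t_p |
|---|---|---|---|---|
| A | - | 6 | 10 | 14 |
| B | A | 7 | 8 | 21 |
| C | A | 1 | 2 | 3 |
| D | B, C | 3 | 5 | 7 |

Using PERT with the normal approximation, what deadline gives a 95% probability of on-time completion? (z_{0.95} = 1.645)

te_A = (6 + 4·10 + 14)/6 = 60/6 = 10; σ²_A = ((14−6)/6)² = 1.778
te_B = (7 + 4·8 + 21)/6 = 60/6 = 10; σ²_B = ((21−7)/6)² = 5.444
te_C = (1 + 4·2 + 3)/6 = 12/6 = 2; σ²_C = ((3−1)/6)² = 0.111
te_D = (3 + 4·5 + 7)/6 = 30/6 = 5; σ²_D = ((7−3)/6)² = 0.444

Forward pass:
ES_A = 0; EF_A = 10
ES_B = 10; EF_B = 10+10 = 20
ES_C = 10; EF_C = 10+2 = 12
ES_D = max(EF_B=20, EF_C=12) = 20; EF_D = 20+5 = 25
Expected project duration μ = 25 days. Critical path: A → B → D.

Variance along critical path = 1.778 + 5.444 + 0.444 = 7.667; σ = 2.769 days.
D = μ + z·σ = 25 + 1.645·2.769 = 29.6 days

29.6 days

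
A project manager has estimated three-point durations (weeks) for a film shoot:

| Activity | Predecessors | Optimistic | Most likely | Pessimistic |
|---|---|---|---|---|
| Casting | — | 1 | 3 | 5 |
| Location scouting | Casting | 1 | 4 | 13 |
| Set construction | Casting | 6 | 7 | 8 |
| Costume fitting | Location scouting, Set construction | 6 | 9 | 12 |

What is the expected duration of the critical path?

19 weeks

te_Casting = (1 + 4·3 + 5)/6 = 18/6 = 3
te_Location scouting = (1 + 4·4 + 13)/6 = 30/6 = 5
te_Set construction = (6 + 4·7 + 8)/6 = 42/6 = 7
te_Costume fitting = (6 + 4·9 + 12)/6 = 54/6 = 9

Forward pass:
ES_Casting = 0; EF_Casting = 3
ES_Location scouting = 3; EF_Location scouting = 3+5 = 8
ES_Set construction = 3; EF_Set construction = 3+7 = 10
ES_Costume fitting = max(EF_Location scouting=8, EF_Set construction=10) = 10; EF_Costume fitting = 10+9 = 19
Expected project duration μ = 19 weeks. Critical path: Casting → Set construction → Costume fitting.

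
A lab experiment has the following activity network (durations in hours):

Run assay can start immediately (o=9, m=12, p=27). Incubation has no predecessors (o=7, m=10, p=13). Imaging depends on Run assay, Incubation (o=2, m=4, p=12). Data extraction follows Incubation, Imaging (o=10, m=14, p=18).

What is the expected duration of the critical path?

te_Run assay = (9 + 4·12 + 27)/6 = 84/6 = 14
te_Incubation = (7 + 4·10 + 13)/6 = 60/6 = 10
te_Imaging = (2 + 4·4 + 12)/6 = 30/6 = 5
te_Data extraction = (10 + 4·14 + 18)/6 = 84/6 = 14

Forward pass:
ES_Run assay = 0; EF_Run assay = 14
ES_Incubation = 0; EF_Incubation = 10
ES_Imaging = max(EF_Run assay=14, EF_Incubation=10) = 14; EF_Imaging = 14+5 = 19
ES_Data extraction = max(EF_Incubation=10, EF_Imaging=19) = 19; EF_Data extraction = 19+14 = 33
Expected project duration μ = 33 hours. Critical path: Run assay → Imaging → Data extraction.

33 hours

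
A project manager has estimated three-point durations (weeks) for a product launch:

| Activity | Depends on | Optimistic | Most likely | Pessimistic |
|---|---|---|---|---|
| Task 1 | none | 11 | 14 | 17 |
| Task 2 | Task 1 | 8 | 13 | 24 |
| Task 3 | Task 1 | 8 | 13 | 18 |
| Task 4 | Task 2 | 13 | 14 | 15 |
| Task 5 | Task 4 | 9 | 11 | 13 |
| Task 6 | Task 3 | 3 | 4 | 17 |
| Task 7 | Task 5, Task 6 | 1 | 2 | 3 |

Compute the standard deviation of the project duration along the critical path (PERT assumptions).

te_Task 1 = (11 + 4·14 + 17)/6 = 84/6 = 14; σ²_Task 1 = ((17−11)/6)² = 1.000
te_Task 2 = (8 + 4·13 + 24)/6 = 84/6 = 14; σ²_Task 2 = ((24−8)/6)² = 7.111
te_Task 3 = (8 + 4·13 + 18)/6 = 78/6 = 13; σ²_Task 3 = ((18−8)/6)² = 2.778
te_Task 4 = (13 + 4·14 + 15)/6 = 84/6 = 14; σ²_Task 4 = ((15−13)/6)² = 0.111
te_Task 5 = (9 + 4·11 + 13)/6 = 66/6 = 11; σ²_Task 5 = ((13−9)/6)² = 0.444
te_Task 6 = (3 + 4·4 + 17)/6 = 36/6 = 6; σ²_Task 6 = ((17−3)/6)² = 5.444
te_Task 7 = (1 + 4·2 + 3)/6 = 12/6 = 2; σ²_Task 7 = ((3−1)/6)² = 0.111

Forward pass:
ES_Task 1 = 0; EF_Task 1 = 14
ES_Task 2 = 14; EF_Task 2 = 14+14 = 28
ES_Task 3 = 14; EF_Task 3 = 14+13 = 27
ES_Task 4 = 28; EF_Task 4 = 28+14 = 42
ES_Task 5 = 42; EF_Task 5 = 42+11 = 53
ES_Task 6 = 27; EF_Task 6 = 27+6 = 33
ES_Task 7 = max(EF_Task 5=53, EF_Task 6=33) = 53; EF_Task 7 = 53+2 = 55
Expected project duration μ = 55 weeks. Critical path: Task 1 → Task 2 → Task 4 → Task 5 → Task 7.

Variance along critical path = 1.000 + 7.111 + 0.111 + 0.444 + 0.111 = 8.778
σ = √8.778 = 2.963 weeks

2.96 weeks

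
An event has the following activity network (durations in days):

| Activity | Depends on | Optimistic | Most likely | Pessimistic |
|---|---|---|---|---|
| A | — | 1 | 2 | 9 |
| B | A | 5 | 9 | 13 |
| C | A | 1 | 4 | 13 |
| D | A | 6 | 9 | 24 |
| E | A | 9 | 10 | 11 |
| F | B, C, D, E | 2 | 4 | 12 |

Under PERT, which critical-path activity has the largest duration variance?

D

te_A = (1 + 4·2 + 9)/6 = 18/6 = 3; σ²_A = ((9−1)/6)² = 1.778
te_B = (5 + 4·9 + 13)/6 = 54/6 = 9; σ²_B = ((13−5)/6)² = 1.778
te_C = (1 + 4·4 + 13)/6 = 30/6 = 5; σ²_C = ((13−1)/6)² = 4.000
te_D = (6 + 4·9 + 24)/6 = 66/6 = 11; σ²_D = ((24−6)/6)² = 9.000
te_E = (9 + 4·10 + 11)/6 = 60/6 = 10; σ²_E = ((11−9)/6)² = 0.111
te_F = (2 + 4·4 + 12)/6 = 30/6 = 5; σ²_F = ((12−2)/6)² = 2.778

Forward pass:
ES_A = 0; EF_A = 3
ES_B = 3; EF_B = 3+9 = 12
ES_C = 3; EF_C = 3+5 = 8
ES_D = 3; EF_D = 3+11 = 14
ES_E = 3; EF_E = 3+10 = 13
ES_F = max(EF_B=12, EF_C=8, EF_D=14, EF_E=13) = 14; EF_F = 14+5 = 19
Expected project duration μ = 19 days. Critical path: A → D → F.

Variances on critical path: σ²_A=1.778, σ²_D=9.000, σ²_F=2.778.
Largest is σ²_D = 9.000.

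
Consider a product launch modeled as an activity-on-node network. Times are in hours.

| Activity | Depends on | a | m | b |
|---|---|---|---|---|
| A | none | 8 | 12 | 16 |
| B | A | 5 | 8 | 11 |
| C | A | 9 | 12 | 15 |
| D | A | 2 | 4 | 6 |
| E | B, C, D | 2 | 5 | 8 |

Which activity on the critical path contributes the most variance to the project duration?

A

te_A = (8 + 4·12 + 16)/6 = 72/6 = 12; σ²_A = ((16−8)/6)² = 1.778
te_B = (5 + 4·8 + 11)/6 = 48/6 = 8; σ²_B = ((11−5)/6)² = 1.000
te_C = (9 + 4·12 + 15)/6 = 72/6 = 12; σ²_C = ((15−9)/6)² = 1.000
te_D = (2 + 4·4 + 6)/6 = 24/6 = 4; σ²_D = ((6−2)/6)² = 0.444
te_E = (2 + 4·5 + 8)/6 = 30/6 = 5; σ²_E = ((8−2)/6)² = 1.000

Forward pass:
ES_A = 0; EF_A = 12
ES_B = 12; EF_B = 12+8 = 20
ES_C = 12; EF_C = 12+12 = 24
ES_D = 12; EF_D = 12+4 = 16
ES_E = max(EF_B=20, EF_C=24, EF_D=16) = 24; EF_E = 24+5 = 29
Expected project duration μ = 29 hours. Critical path: A → C → E.

Variances on critical path: σ²_A=1.778, σ²_C=1.000, σ²_E=1.000.
Largest is σ²_A = 1.778.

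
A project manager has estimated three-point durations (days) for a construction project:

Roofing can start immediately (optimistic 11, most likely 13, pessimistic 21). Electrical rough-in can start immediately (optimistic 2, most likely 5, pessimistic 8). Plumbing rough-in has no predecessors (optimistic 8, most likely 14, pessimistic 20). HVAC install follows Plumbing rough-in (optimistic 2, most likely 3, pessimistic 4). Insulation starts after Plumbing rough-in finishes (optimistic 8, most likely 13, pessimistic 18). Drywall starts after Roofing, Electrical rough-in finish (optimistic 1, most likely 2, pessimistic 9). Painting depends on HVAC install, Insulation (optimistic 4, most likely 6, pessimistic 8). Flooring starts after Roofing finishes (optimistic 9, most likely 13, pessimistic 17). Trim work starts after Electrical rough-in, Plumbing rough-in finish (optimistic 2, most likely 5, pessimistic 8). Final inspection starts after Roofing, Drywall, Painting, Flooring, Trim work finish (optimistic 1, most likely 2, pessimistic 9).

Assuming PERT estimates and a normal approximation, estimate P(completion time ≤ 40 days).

te_Roofing = (11 + 4·13 + 21)/6 = 84/6 = 14; σ²_Roofing = ((21−11)/6)² = 2.778
te_Electrical rough-in = (2 + 4·5 + 8)/6 = 30/6 = 5; σ²_Electrical rough-in = ((8−2)/6)² = 1.000
te_Plumbing rough-in = (8 + 4·14 + 20)/6 = 84/6 = 14; σ²_Plumbing rough-in = ((20−8)/6)² = 4.000
te_HVAC install = (2 + 4·3 + 4)/6 = 18/6 = 3; σ²_HVAC install = ((4−2)/6)² = 0.111
te_Insulation = (8 + 4·13 + 18)/6 = 78/6 = 13; σ²_Insulation = ((18−8)/6)² = 2.778
te_Drywall = (1 + 4·2 + 9)/6 = 18/6 = 3; σ²_Drywall = ((9−1)/6)² = 1.778
te_Painting = (4 + 4·6 + 8)/6 = 36/6 = 6; σ²_Painting = ((8−4)/6)² = 0.444
te_Flooring = (9 + 4·13 + 17)/6 = 78/6 = 13; σ²_Flooring = ((17−9)/6)² = 1.778
te_Trim work = (2 + 4·5 + 8)/6 = 30/6 = 5; σ²_Trim work = ((8−2)/6)² = 1.000
te_Final inspection = (1 + 4·2 + 9)/6 = 18/6 = 3; σ²_Final inspection = ((9−1)/6)² = 1.778

Forward pass:
ES_Roofing = 0; EF_Roofing = 14
ES_Electrical rough-in = 0; EF_Electrical rough-in = 5
ES_Plumbing rough-in = 0; EF_Plumbing rough-in = 14
ES_HVAC install = 14; EF_HVAC install = 14+3 = 17
ES_Insulation = 14; EF_Insulation = 14+13 = 27
ES_Drywall = max(EF_Roofing=14, EF_Electrical rough-in=5) = 14; EF_Drywall = 14+3 = 17
ES_Painting = max(EF_HVAC install=17, EF_Insulation=27) = 27; EF_Painting = 27+6 = 33
ES_Flooring = 14; EF_Flooring = 14+13 = 27
ES_Trim work = max(EF_Electrical rough-in=5, EF_Plumbing rough-in=14) = 14; EF_Trim work = 14+5 = 19
ES_Final inspection = max(EF_Roofing=14, EF_Drywall=17, EF_Painting=33, EF_Flooring=27, EF_Trim work=19) = 33; EF_Final inspection = 33+3 = 36
Expected project duration μ = 36 days. Critical path: Plumbing rough-in → Insulation → Painting → Final inspection.

Variance along critical path = 4.000 + 2.778 + 0.444 + 1.778 = 9.000; σ = √9.000 = 3.000 days.
Z = (40 − 36) / 3.000 = 1.333
P(T ≤ 40) = Φ(1.333) ≈ 0.909

0.909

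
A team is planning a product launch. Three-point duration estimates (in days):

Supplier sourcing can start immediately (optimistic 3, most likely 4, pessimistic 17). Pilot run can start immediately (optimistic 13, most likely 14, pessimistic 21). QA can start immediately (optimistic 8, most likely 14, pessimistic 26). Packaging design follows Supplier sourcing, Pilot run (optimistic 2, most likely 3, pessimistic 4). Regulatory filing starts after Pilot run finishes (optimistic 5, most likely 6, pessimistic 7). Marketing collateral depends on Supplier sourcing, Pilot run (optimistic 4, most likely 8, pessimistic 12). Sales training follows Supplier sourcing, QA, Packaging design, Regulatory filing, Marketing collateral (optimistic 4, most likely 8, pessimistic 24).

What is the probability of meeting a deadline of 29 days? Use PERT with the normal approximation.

te_Supplier sourcing = (3 + 4·4 + 17)/6 = 36/6 = 6; σ²_Supplier sourcing = ((17−3)/6)² = 5.444
te_Pilot run = (13 + 4·14 + 21)/6 = 90/6 = 15; σ²_Pilot run = ((21−13)/6)² = 1.778
te_QA = (8 + 4·14 + 26)/6 = 90/6 = 15; σ²_QA = ((26−8)/6)² = 9.000
te_Packaging design = (2 + 4·3 + 4)/6 = 18/6 = 3; σ²_Packaging design = ((4−2)/6)² = 0.111
te_Regulatory filing = (5 + 4·6 + 7)/6 = 36/6 = 6; σ²_Regulatory filing = ((7−5)/6)² = 0.111
te_Marketing collateral = (4 + 4·8 + 12)/6 = 48/6 = 8; σ²_Marketing collateral = ((12−4)/6)² = 1.778
te_Sales training = (4 + 4·8 + 24)/6 = 60/6 = 10; σ²_Sales training = ((24−4)/6)² = 11.111

Forward pass:
ES_Supplier sourcing = 0; EF_Supplier sourcing = 6
ES_Pilot run = 0; EF_Pilot run = 15
ES_QA = 0; EF_QA = 15
ES_Packaging design = max(EF_Supplier sourcing=6, EF_Pilot run=15) = 15; EF_Packaging design = 15+3 = 18
ES_Regulatory filing = 15; EF_Regulatory filing = 15+6 = 21
ES_Marketing collateral = max(EF_Supplier sourcing=6, EF_Pilot run=15) = 15; EF_Marketing collateral = 15+8 = 23
ES_Sales training = max(EF_Supplier sourcing=6, EF_QA=15, EF_Packaging design=18, EF_Regulatory filing=21, EF_Marketing collateral=23) = 23; EF_Sales training = 23+10 = 33
Expected project duration μ = 33 days. Critical path: Pilot run → Marketing collateral → Sales training.

Variance along critical path = 1.778 + 1.778 + 11.111 = 14.667; σ = √14.667 = 3.830 days.
Z = (29 − 33) / 3.830 = -1.044
P(T ≤ 29) = Φ(-1.044) ≈ 0.148

0.148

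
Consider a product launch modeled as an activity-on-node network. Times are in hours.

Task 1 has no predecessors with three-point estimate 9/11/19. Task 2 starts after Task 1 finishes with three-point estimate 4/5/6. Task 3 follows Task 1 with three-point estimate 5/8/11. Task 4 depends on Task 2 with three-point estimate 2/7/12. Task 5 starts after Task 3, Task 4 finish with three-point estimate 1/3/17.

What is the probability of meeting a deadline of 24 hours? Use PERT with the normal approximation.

te_Task 1 = (9 + 4·11 + 19)/6 = 72/6 = 12; σ²_Task 1 = ((19−9)/6)² = 2.778
te_Task 2 = (4 + 4·5 + 6)/6 = 30/6 = 5; σ²_Task 2 = ((6−4)/6)² = 0.111
te_Task 3 = (5 + 4·8 + 11)/6 = 48/6 = 8; σ²_Task 3 = ((11−5)/6)² = 1.000
te_Task 4 = (2 + 4·7 + 12)/6 = 42/6 = 7; σ²_Task 4 = ((12−2)/6)² = 2.778
te_Task 5 = (1 + 4·3 + 17)/6 = 30/6 = 5; σ²_Task 5 = ((17−1)/6)² = 7.111

Forward pass:
ES_Task 1 = 0; EF_Task 1 = 12
ES_Task 2 = 12; EF_Task 2 = 12+5 = 17
ES_Task 3 = 12; EF_Task 3 = 12+8 = 20
ES_Task 4 = 17; EF_Task 4 = 17+7 = 24
ES_Task 5 = max(EF_Task 3=20, EF_Task 4=24) = 24; EF_Task 5 = 24+5 = 29
Expected project duration μ = 29 hours. Critical path: Task 1 → Task 2 → Task 4 → Task 5.

Variance along critical path = 2.778 + 0.111 + 2.778 + 7.111 = 12.778; σ = √12.778 = 3.575 hours.
Z = (24 − 29) / 3.575 = -1.399
P(T ≤ 24) = Φ(-1.399) ≈ 0.081

0.081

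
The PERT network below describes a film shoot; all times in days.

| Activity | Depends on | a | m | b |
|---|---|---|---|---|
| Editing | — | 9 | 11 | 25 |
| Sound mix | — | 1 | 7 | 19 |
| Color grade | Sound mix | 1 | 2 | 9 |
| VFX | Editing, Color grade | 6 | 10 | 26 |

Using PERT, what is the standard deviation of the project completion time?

4.27 days

te_Editing = (9 + 4·11 + 25)/6 = 78/6 = 13; σ²_Editing = ((25−9)/6)² = 7.111
te_Sound mix = (1 + 4·7 + 19)/6 = 48/6 = 8; σ²_Sound mix = ((19−1)/6)² = 9.000
te_Color grade = (1 + 4·2 + 9)/6 = 18/6 = 3; σ²_Color grade = ((9−1)/6)² = 1.778
te_VFX = (6 + 4·10 + 26)/6 = 72/6 = 12; σ²_VFX = ((26−6)/6)² = 11.111

Forward pass:
ES_Editing = 0; EF_Editing = 13
ES_Sound mix = 0; EF_Sound mix = 8
ES_Color grade = 8; EF_Color grade = 8+3 = 11
ES_VFX = max(EF_Editing=13, EF_Color grade=11) = 13; EF_VFX = 13+12 = 25
Expected project duration μ = 25 days. Critical path: Editing → VFX.

Variance along critical path = 7.111 + 11.111 = 18.222
σ = √18.222 = 4.269 days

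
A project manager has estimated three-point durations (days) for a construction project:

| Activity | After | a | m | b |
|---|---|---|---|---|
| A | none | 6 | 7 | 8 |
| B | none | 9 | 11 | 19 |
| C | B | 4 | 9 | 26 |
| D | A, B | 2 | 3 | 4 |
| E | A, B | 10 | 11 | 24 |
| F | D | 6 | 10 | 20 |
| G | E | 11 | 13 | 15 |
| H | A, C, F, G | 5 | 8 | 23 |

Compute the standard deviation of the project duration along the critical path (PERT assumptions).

te_A = (6 + 4·7 + 8)/6 = 42/6 = 7; σ²_A = ((8−6)/6)² = 0.111
te_B = (9 + 4·11 + 19)/6 = 72/6 = 12; σ²_B = ((19−9)/6)² = 2.778
te_C = (4 + 4·9 + 26)/6 = 66/6 = 11; σ²_C = ((26−4)/6)² = 13.444
te_D = (2 + 4·3 + 4)/6 = 18/6 = 3; σ²_D = ((4−2)/6)² = 0.111
te_E = (10 + 4·11 + 24)/6 = 78/6 = 13; σ²_E = ((24−10)/6)² = 5.444
te_F = (6 + 4·10 + 20)/6 = 66/6 = 11; σ²_F = ((20−6)/6)² = 5.444
te_G = (11 + 4·13 + 15)/6 = 78/6 = 13; σ²_G = ((15−11)/6)² = 0.444
te_H = (5 + 4·8 + 23)/6 = 60/6 = 10; σ²_H = ((23−5)/6)² = 9.000

Forward pass:
ES_A = 0; EF_A = 7
ES_B = 0; EF_B = 12
ES_C = 12; EF_C = 12+11 = 23
ES_D = max(EF_A=7, EF_B=12) = 12; EF_D = 12+3 = 15
ES_E = max(EF_A=7, EF_B=12) = 12; EF_E = 12+13 = 25
ES_F = 15; EF_F = 15+11 = 26
ES_G = 25; EF_G = 25+13 = 38
ES_H = max(EF_A=7, EF_C=23, EF_F=26, EF_G=38) = 38; EF_H = 38+10 = 48
Expected project duration μ = 48 days. Critical path: B → E → G → H.

Variance along critical path = 2.778 + 5.444 + 0.444 + 9.000 = 17.667
σ = √17.667 = 4.203 days

4.20 days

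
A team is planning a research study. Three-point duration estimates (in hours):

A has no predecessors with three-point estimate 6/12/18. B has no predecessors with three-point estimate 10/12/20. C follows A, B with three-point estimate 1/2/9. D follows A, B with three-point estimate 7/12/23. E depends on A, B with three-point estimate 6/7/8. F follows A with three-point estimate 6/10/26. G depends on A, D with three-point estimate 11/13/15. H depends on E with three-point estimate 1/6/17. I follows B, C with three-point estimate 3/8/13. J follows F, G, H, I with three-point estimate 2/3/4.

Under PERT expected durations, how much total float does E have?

12 hours

te_A = (6 + 4·12 + 18)/6 = 72/6 = 12
te_B = (10 + 4·12 + 20)/6 = 78/6 = 13
te_C = (1 + 4·2 + 9)/6 = 18/6 = 3
te_D = (7 + 4·12 + 23)/6 = 78/6 = 13
te_E = (6 + 4·7 + 8)/6 = 42/6 = 7
te_F = (6 + 4·10 + 26)/6 = 72/6 = 12
te_G = (11 + 4·13 + 15)/6 = 78/6 = 13
te_H = (1 + 4·6 + 17)/6 = 42/6 = 7
te_I = (3 + 4·8 + 13)/6 = 48/6 = 8
te_J = (2 + 4·3 + 4)/6 = 18/6 = 3

Forward pass:
ES_A = 0; EF_A = 12
ES_B = 0; EF_B = 13
ES_C = max(EF_A=12, EF_B=13) = 13; EF_C = 13+3 = 16
ES_D = max(EF_A=12, EF_B=13) = 13; EF_D = 13+13 = 26
ES_E = max(EF_A=12, EF_B=13) = 13; EF_E = 13+7 = 20
ES_F = 12; EF_F = 12+12 = 24
ES_G = max(EF_A=12, EF_D=26) = 26; EF_G = 26+13 = 39
ES_H = 20; EF_H = 20+7 = 27
ES_I = max(EF_B=13, EF_C=16) = 16; EF_I = 16+8 = 24
ES_J = max(EF_F=24, EF_G=39, EF_H=27, EF_I=24) = 39; EF_J = 39+3 = 42
Expected project duration μ = 42 hours. Critical path: B → D → G → J.

Backward pass:
LF_J = 42; LS_J = 42−3 = 39
LF_I = LS_J = 39; LS_I = 39−8 = 31
LF_H = LS_J = 39; LS_H = 39−7 = 32
LF_G = LS_J = 39; LS_G = 39−13 = 26
LF_F = LS_J = 39; LS_F = 39−12 = 27
LF_E = LS_H = 32; LS_E = 32−7 = 25
LF_D = LS_G = 26; LS_D = 26−13 = 13
LF_C = LS_I = 31; LS_C = 31−3 = 28
LF_B = min(LS_C=28, LS_D=13, LS_E=25, LS_I=31) = 13; LS_B = 13−13 = 0
LF_A = min(LS_C=28, LS_D=13, LS_E=25, LS_F=27, LS_G=26) = 13; LS_A = 13−12 = 1
Slack_E = LS_E − ES_E = 25 − 13 = 12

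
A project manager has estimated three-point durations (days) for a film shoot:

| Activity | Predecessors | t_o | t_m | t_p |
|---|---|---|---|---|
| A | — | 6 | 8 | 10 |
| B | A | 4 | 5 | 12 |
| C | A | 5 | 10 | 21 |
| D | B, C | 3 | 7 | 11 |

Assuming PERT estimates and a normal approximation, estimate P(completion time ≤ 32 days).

te_A = (6 + 4·8 + 10)/6 = 48/6 = 8; σ²_A = ((10−6)/6)² = 0.444
te_B = (4 + 4·5 + 12)/6 = 36/6 = 6; σ²_B = ((12−4)/6)² = 1.778
te_C = (5 + 4·10 + 21)/6 = 66/6 = 11; σ²_C = ((21−5)/6)² = 7.111
te_D = (3 + 4·7 + 11)/6 = 42/6 = 7; σ²_D = ((11−3)/6)² = 1.778

Forward pass:
ES_A = 0; EF_A = 8
ES_B = 8; EF_B = 8+6 = 14
ES_C = 8; EF_C = 8+11 = 19
ES_D = max(EF_B=14, EF_C=19) = 19; EF_D = 19+7 = 26
Expected project duration μ = 26 days. Critical path: A → C → D.

Variance along critical path = 0.444 + 7.111 + 1.778 = 9.333; σ = √9.333 = 3.055 days.
Z = (32 − 26) / 3.055 = 1.964
P(T ≤ 32) = Φ(1.964) ≈ 0.975

0.975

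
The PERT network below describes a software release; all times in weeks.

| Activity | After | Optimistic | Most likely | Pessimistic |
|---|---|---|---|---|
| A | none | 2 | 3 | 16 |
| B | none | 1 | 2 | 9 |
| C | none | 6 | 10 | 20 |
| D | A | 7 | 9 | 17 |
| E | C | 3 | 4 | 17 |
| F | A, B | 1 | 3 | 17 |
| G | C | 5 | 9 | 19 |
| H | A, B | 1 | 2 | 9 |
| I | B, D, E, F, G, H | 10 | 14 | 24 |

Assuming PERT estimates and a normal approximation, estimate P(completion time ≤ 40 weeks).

0.839

te_A = (2 + 4·3 + 16)/6 = 30/6 = 5; σ²_A = ((16−2)/6)² = 5.444
te_B = (1 + 4·2 + 9)/6 = 18/6 = 3; σ²_B = ((9−1)/6)² = 1.778
te_C = (6 + 4·10 + 20)/6 = 66/6 = 11; σ²_C = ((20−6)/6)² = 5.444
te_D = (7 + 4·9 + 17)/6 = 60/6 = 10; σ²_D = ((17−7)/6)² = 2.778
te_E = (3 + 4·4 + 17)/6 = 36/6 = 6; σ²_E = ((17−3)/6)² = 5.444
te_F = (1 + 4·3 + 17)/6 = 30/6 = 5; σ²_F = ((17−1)/6)² = 7.111
te_G = (5 + 4·9 + 19)/6 = 60/6 = 10; σ²_G = ((19−5)/6)² = 5.444
te_H = (1 + 4·2 + 9)/6 = 18/6 = 3; σ²_H = ((9−1)/6)² = 1.778
te_I = (10 + 4·14 + 24)/6 = 90/6 = 15; σ²_I = ((24−10)/6)² = 5.444

Forward pass:
ES_A = 0; EF_A = 5
ES_B = 0; EF_B = 3
ES_C = 0; EF_C = 11
ES_D = 5; EF_D = 5+10 = 15
ES_E = 11; EF_E = 11+6 = 17
ES_F = max(EF_A=5, EF_B=3) = 5; EF_F = 5+5 = 10
ES_G = 11; EF_G = 11+10 = 21
ES_H = max(EF_A=5, EF_B=3) = 5; EF_H = 5+3 = 8
ES_I = max(EF_B=3, EF_D=15, EF_E=17, EF_F=10, EF_G=21, EF_H=8) = 21; EF_I = 21+15 = 36
Expected project duration μ = 36 weeks. Critical path: C → G → I.

Variance along critical path = 5.444 + 5.444 + 5.444 = 16.333; σ = √16.333 = 4.041 weeks.
Z = (40 − 36) / 4.041 = 0.990
P(T ≤ 40) = Φ(0.990) ≈ 0.839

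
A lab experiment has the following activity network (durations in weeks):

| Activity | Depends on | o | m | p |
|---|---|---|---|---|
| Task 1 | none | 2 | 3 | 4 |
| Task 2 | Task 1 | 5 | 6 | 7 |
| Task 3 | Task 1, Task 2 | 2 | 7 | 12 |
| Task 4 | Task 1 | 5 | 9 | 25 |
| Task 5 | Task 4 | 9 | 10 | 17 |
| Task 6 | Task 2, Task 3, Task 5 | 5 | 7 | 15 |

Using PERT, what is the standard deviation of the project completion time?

te_Task 1 = (2 + 4·3 + 4)/6 = 18/6 = 3; σ²_Task 1 = ((4−2)/6)² = 0.111
te_Task 2 = (5 + 4·6 + 7)/6 = 36/6 = 6; σ²_Task 2 = ((7−5)/6)² = 0.111
te_Task 3 = (2 + 4·7 + 12)/6 = 42/6 = 7; σ²_Task 3 = ((12−2)/6)² = 2.778
te_Task 4 = (5 + 4·9 + 25)/6 = 66/6 = 11; σ²_Task 4 = ((25−5)/6)² = 11.111
te_Task 5 = (9 + 4·10 + 17)/6 = 66/6 = 11; σ²_Task 5 = ((17−9)/6)² = 1.778
te_Task 6 = (5 + 4·7 + 15)/6 = 48/6 = 8; σ²_Task 6 = ((15−5)/6)² = 2.778

Forward pass:
ES_Task 1 = 0; EF_Task 1 = 3
ES_Task 2 = 3; EF_Task 2 = 3+6 = 9
ES_Task 3 = max(EF_Task 1=3, EF_Task 2=9) = 9; EF_Task 3 = 9+7 = 16
ES_Task 4 = 3; EF_Task 4 = 3+11 = 14
ES_Task 5 = 14; EF_Task 5 = 14+11 = 25
ES_Task 6 = max(EF_Task 2=9, EF_Task 3=16, EF_Task 5=25) = 25; EF_Task 6 = 25+8 = 33
Expected project duration μ = 33 weeks. Critical path: Task 1 → Task 4 → Task 5 → Task 6.

Variance along critical path = 0.111 + 11.111 + 1.778 + 2.778 = 15.778
σ = √15.778 = 3.972 weeks

3.97 weeks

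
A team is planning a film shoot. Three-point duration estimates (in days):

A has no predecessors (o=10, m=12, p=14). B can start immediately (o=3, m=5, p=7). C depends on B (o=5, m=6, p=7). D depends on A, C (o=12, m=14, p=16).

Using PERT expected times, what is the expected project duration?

26 days

te_A = (10 + 4·12 + 14)/6 = 72/6 = 12
te_B = (3 + 4·5 + 7)/6 = 30/6 = 5
te_C = (5 + 4·6 + 7)/6 = 36/6 = 6
te_D = (12 + 4·14 + 16)/6 = 84/6 = 14

Forward pass:
ES_A = 0; EF_A = 12
ES_B = 0; EF_B = 5
ES_C = 5; EF_C = 5+6 = 11
ES_D = max(EF_A=12, EF_C=11) = 12; EF_D = 12+14 = 26
Expected project duration μ = 26 days. Critical path: A → D.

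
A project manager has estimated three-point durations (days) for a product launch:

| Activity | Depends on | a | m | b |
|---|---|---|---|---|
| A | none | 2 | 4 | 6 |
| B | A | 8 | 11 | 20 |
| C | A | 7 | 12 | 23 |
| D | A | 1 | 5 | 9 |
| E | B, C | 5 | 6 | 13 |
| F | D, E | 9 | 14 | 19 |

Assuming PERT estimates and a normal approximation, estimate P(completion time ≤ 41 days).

0.806

te_A = (2 + 4·4 + 6)/6 = 24/6 = 4; σ²_A = ((6−2)/6)² = 0.444
te_B = (8 + 4·11 + 20)/6 = 72/6 = 12; σ²_B = ((20−8)/6)² = 4.000
te_C = (7 + 4·12 + 23)/6 = 78/6 = 13; σ²_C = ((23−7)/6)² = 7.111
te_D = (1 + 4·5 + 9)/6 = 30/6 = 5; σ²_D = ((9−1)/6)² = 1.778
te_E = (5 + 4·6 + 13)/6 = 42/6 = 7; σ²_E = ((13−5)/6)² = 1.778
te_F = (9 + 4·14 + 19)/6 = 84/6 = 14; σ²_F = ((19−9)/6)² = 2.778

Forward pass:
ES_A = 0; EF_A = 4
ES_B = 4; EF_B = 4+12 = 16
ES_C = 4; EF_C = 4+13 = 17
ES_D = 4; EF_D = 4+5 = 9
ES_E = max(EF_B=16, EF_C=17) = 17; EF_E = 17+7 = 24
ES_F = max(EF_D=9, EF_E=24) = 24; EF_F = 24+14 = 38
Expected project duration μ = 38 days. Critical path: A → C → E → F.

Variance along critical path = 0.444 + 7.111 + 1.778 + 2.778 = 12.111; σ = √12.111 = 3.480 days.
Z = (41 − 38) / 3.480 = 0.862
P(T ≤ 41) = Φ(0.862) ≈ 0.806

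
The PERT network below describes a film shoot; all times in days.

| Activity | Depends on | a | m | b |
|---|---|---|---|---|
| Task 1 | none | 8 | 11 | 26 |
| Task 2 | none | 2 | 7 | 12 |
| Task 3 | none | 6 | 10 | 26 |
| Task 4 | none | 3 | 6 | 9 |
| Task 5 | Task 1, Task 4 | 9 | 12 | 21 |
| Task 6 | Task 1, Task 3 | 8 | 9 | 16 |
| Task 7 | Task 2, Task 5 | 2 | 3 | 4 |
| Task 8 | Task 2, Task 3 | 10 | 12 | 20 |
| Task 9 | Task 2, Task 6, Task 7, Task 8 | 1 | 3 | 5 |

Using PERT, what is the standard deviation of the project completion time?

3.68 days

te_Task 1 = (8 + 4·11 + 26)/6 = 78/6 = 13; σ²_Task 1 = ((26−8)/6)² = 9.000
te_Task 2 = (2 + 4·7 + 12)/6 = 42/6 = 7; σ²_Task 2 = ((12−2)/6)² = 2.778
te_Task 3 = (6 + 4·10 + 26)/6 = 72/6 = 12; σ²_Task 3 = ((26−6)/6)² = 11.111
te_Task 4 = (3 + 4·6 + 9)/6 = 36/6 = 6; σ²_Task 4 = ((9−3)/6)² = 1.000
te_Task 5 = (9 + 4·12 + 21)/6 = 78/6 = 13; σ²_Task 5 = ((21−9)/6)² = 4.000
te_Task 6 = (8 + 4·9 + 16)/6 = 60/6 = 10; σ²_Task 6 = ((16−8)/6)² = 1.778
te_Task 7 = (2 + 4·3 + 4)/6 = 18/6 = 3; σ²_Task 7 = ((4−2)/6)² = 0.111
te_Task 8 = (10 + 4·12 + 20)/6 = 78/6 = 13; σ²_Task 8 = ((20−10)/6)² = 2.778
te_Task 9 = (1 + 4·3 + 5)/6 = 18/6 = 3; σ²_Task 9 = ((5−1)/6)² = 0.444

Forward pass:
ES_Task 1 = 0; EF_Task 1 = 13
ES_Task 2 = 0; EF_Task 2 = 7
ES_Task 3 = 0; EF_Task 3 = 12
ES_Task 4 = 0; EF_Task 4 = 6
ES_Task 5 = max(EF_Task 1=13, EF_Task 4=6) = 13; EF_Task 5 = 13+13 = 26
ES_Task 6 = max(EF_Task 1=13, EF_Task 3=12) = 13; EF_Task 6 = 13+10 = 23
ES_Task 7 = max(EF_Task 2=7, EF_Task 5=26) = 26; EF_Task 7 = 26+3 = 29
ES_Task 8 = max(EF_Task 2=7, EF_Task 3=12) = 12; EF_Task 8 = 12+13 = 25
ES_Task 9 = max(EF_Task 2=7, EF_Task 6=23, EF_Task 7=29, EF_Task 8=25) = 29; EF_Task 9 = 29+3 = 32
Expected project duration μ = 32 days. Critical path: Task 1 → Task 5 → Task 7 → Task 9.

Variance along critical path = 9.000 + 4.000 + 0.111 + 0.444 = 13.556
σ = √13.556 = 3.682 days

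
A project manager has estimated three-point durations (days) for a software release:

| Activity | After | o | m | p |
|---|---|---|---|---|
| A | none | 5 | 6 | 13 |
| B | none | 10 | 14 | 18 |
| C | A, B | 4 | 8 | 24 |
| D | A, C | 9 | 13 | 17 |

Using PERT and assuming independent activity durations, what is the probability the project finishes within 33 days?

0.148

te_A = (5 + 4·6 + 13)/6 = 42/6 = 7; σ²_A = ((13−5)/6)² = 1.778
te_B = (10 + 4·14 + 18)/6 = 84/6 = 14; σ²_B = ((18−10)/6)² = 1.778
te_C = (4 + 4·8 + 24)/6 = 60/6 = 10; σ²_C = ((24−4)/6)² = 11.111
te_D = (9 + 4·13 + 17)/6 = 78/6 = 13; σ²_D = ((17−9)/6)² = 1.778

Forward pass:
ES_A = 0; EF_A = 7
ES_B = 0; EF_B = 14
ES_C = max(EF_A=7, EF_B=14) = 14; EF_C = 14+10 = 24
ES_D = max(EF_A=7, EF_C=24) = 24; EF_D = 24+13 = 37
Expected project duration μ = 37 days. Critical path: B → C → D.

Variance along critical path = 1.778 + 11.111 + 1.778 = 14.667; σ = √14.667 = 3.830 days.
Z = (33 − 37) / 3.830 = -1.044
P(T ≤ 33) = Φ(-1.044) ≈ 0.148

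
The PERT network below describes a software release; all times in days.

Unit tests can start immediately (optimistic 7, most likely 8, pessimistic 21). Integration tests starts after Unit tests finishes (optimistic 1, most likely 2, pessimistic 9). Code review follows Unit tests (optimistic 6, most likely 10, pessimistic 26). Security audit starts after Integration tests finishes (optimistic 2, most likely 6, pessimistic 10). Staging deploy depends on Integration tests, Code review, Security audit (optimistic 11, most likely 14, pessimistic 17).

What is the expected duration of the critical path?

36 days

te_Unit tests = (7 + 4·8 + 21)/6 = 60/6 = 10
te_Integration tests = (1 + 4·2 + 9)/6 = 18/6 = 3
te_Code review = (6 + 4·10 + 26)/6 = 72/6 = 12
te_Security audit = (2 + 4·6 + 10)/6 = 36/6 = 6
te_Staging deploy = (11 + 4·14 + 17)/6 = 84/6 = 14

Forward pass:
ES_Unit tests = 0; EF_Unit tests = 10
ES_Integration tests = 10; EF_Integration tests = 10+3 = 13
ES_Code review = 10; EF_Code review = 10+12 = 22
ES_Security audit = 13; EF_Security audit = 13+6 = 19
ES_Staging deploy = max(EF_Integration tests=13, EF_Code review=22, EF_Security audit=19) = 22; EF_Staging deploy = 22+14 = 36
Expected project duration μ = 36 days. Critical path: Unit tests → Code review → Staging deploy.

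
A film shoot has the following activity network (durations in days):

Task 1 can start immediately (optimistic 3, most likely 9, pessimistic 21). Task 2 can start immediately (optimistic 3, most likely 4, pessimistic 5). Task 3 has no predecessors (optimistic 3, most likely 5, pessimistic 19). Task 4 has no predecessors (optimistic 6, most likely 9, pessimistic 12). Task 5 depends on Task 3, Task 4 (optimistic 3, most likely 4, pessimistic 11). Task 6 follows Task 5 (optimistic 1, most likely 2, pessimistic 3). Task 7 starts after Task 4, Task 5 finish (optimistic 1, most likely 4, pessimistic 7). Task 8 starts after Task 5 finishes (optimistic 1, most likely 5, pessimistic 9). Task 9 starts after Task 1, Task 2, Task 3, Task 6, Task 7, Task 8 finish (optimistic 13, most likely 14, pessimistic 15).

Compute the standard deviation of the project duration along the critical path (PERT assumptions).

2.16 days

te_Task 1 = (3 + 4·9 + 21)/6 = 60/6 = 10; σ²_Task 1 = ((21−3)/6)² = 9.000
te_Task 2 = (3 + 4·4 + 5)/6 = 24/6 = 4; σ²_Task 2 = ((5−3)/6)² = 0.111
te_Task 3 = (3 + 4·5 + 19)/6 = 42/6 = 7; σ²_Task 3 = ((19−3)/6)² = 7.111
te_Task 4 = (6 + 4·9 + 12)/6 = 54/6 = 9; σ²_Task 4 = ((12−6)/6)² = 1.000
te_Task 5 = (3 + 4·4 + 11)/6 = 30/6 = 5; σ²_Task 5 = ((11−3)/6)² = 1.778
te_Task 6 = (1 + 4·2 + 3)/6 = 12/6 = 2; σ²_Task 6 = ((3−1)/6)² = 0.111
te_Task 7 = (1 + 4·4 + 7)/6 = 24/6 = 4; σ²_Task 7 = ((7−1)/6)² = 1.000
te_Task 8 = (1 + 4·5 + 9)/6 = 30/6 = 5; σ²_Task 8 = ((9−1)/6)² = 1.778
te_Task 9 = (13 + 4·14 + 15)/6 = 84/6 = 14; σ²_Task 9 = ((15−13)/6)² = 0.111

Forward pass:
ES_Task 1 = 0; EF_Task 1 = 10
ES_Task 2 = 0; EF_Task 2 = 4
ES_Task 3 = 0; EF_Task 3 = 7
ES_Task 4 = 0; EF_Task 4 = 9
ES_Task 5 = max(EF_Task 3=7, EF_Task 4=9) = 9; EF_Task 5 = 9+5 = 14
ES_Task 6 = 14; EF_Task 6 = 14+2 = 16
ES_Task 7 = max(EF_Task 4=9, EF_Task 5=14) = 14; EF_Task 7 = 14+4 = 18
ES_Task 8 = 14; EF_Task 8 = 14+5 = 19
ES_Task 9 = max(EF_Task 1=10, EF_Task 2=4, EF_Task 3=7, EF_Task 6=16, EF_Task 7=18, EF_Task 8=19) = 19; EF_Task 9 = 19+14 = 33
Expected project duration μ = 33 days. Critical path: Task 4 → Task 5 → Task 8 → Task 9.

Variance along critical path = 1.000 + 1.778 + 1.778 + 0.111 = 4.667
σ = √4.667 = 2.160 days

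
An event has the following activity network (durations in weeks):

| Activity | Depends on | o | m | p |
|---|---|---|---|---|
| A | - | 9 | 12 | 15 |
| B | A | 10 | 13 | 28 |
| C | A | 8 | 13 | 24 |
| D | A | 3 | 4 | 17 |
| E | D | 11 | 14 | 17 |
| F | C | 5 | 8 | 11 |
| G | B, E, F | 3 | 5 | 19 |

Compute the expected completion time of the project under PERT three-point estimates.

41 weeks

te_A = (9 + 4·12 + 15)/6 = 72/6 = 12
te_B = (10 + 4·13 + 28)/6 = 90/6 = 15
te_C = (8 + 4·13 + 24)/6 = 84/6 = 14
te_D = (3 + 4·4 + 17)/6 = 36/6 = 6
te_E = (11 + 4·14 + 17)/6 = 84/6 = 14
te_F = (5 + 4·8 + 11)/6 = 48/6 = 8
te_G = (3 + 4·5 + 19)/6 = 42/6 = 7

Forward pass:
ES_A = 0; EF_A = 12
ES_B = 12; EF_B = 12+15 = 27
ES_C = 12; EF_C = 12+14 = 26
ES_D = 12; EF_D = 12+6 = 18
ES_E = 18; EF_E = 18+14 = 32
ES_F = 26; EF_F = 26+8 = 34
ES_G = max(EF_B=27, EF_E=32, EF_F=34) = 34; EF_G = 34+7 = 41
Expected project duration μ = 41 weeks. Critical path: A → C → F → G.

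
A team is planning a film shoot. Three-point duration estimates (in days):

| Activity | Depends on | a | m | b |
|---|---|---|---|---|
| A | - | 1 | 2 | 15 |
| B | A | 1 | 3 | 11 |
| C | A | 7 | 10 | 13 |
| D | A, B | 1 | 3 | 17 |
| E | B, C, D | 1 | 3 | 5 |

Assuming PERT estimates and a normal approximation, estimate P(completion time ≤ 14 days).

te_A = (1 + 4·2 + 15)/6 = 24/6 = 4; σ²_A = ((15−1)/6)² = 5.444
te_B = (1 + 4·3 + 11)/6 = 24/6 = 4; σ²_B = ((11−1)/6)² = 2.778
te_C = (7 + 4·10 + 13)/6 = 60/6 = 10; σ²_C = ((13−7)/6)² = 1.000
te_D = (1 + 4·3 + 17)/6 = 30/6 = 5; σ²_D = ((17−1)/6)² = 7.111
te_E = (1 + 4·3 + 5)/6 = 18/6 = 3; σ²_E = ((5−1)/6)² = 0.444

Forward pass:
ES_A = 0; EF_A = 4
ES_B = 4; EF_B = 4+4 = 8
ES_C = 4; EF_C = 4+10 = 14
ES_D = max(EF_A=4, EF_B=8) = 8; EF_D = 8+5 = 13
ES_E = max(EF_B=8, EF_C=14, EF_D=13) = 14; EF_E = 14+3 = 17
Expected project duration μ = 17 days. Critical path: A → C → E.

Variance along critical path = 5.444 + 1.000 + 0.444 = 6.889; σ = √6.889 = 2.625 days.
Z = (14 − 17) / 2.625 = -1.143
P(T ≤ 14) = Φ(-1.143) ≈ 0.127

0.127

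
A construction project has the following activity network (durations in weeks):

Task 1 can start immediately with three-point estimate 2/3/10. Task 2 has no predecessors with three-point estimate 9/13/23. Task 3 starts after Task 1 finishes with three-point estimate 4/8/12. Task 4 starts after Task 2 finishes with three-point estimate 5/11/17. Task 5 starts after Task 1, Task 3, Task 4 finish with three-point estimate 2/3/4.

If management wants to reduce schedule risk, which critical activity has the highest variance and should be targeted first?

te_Task 1 = (2 + 4·3 + 10)/6 = 24/6 = 4; σ²_Task 1 = ((10−2)/6)² = 1.778
te_Task 2 = (9 + 4·13 + 23)/6 = 84/6 = 14; σ²_Task 2 = ((23−9)/6)² = 5.444
te_Task 3 = (4 + 4·8 + 12)/6 = 48/6 = 8; σ²_Task 3 = ((12−4)/6)² = 1.778
te_Task 4 = (5 + 4·11 + 17)/6 = 66/6 = 11; σ²_Task 4 = ((17−5)/6)² = 4.000
te_Task 5 = (2 + 4·3 + 4)/6 = 18/6 = 3; σ²_Task 5 = ((4−2)/6)² = 0.111

Forward pass:
ES_Task 1 = 0; EF_Task 1 = 4
ES_Task 2 = 0; EF_Task 2 = 14
ES_Task 3 = 4; EF_Task 3 = 4+8 = 12
ES_Task 4 = 14; EF_Task 4 = 14+11 = 25
ES_Task 5 = max(EF_Task 1=4, EF_Task 3=12, EF_Task 4=25) = 25; EF_Task 5 = 25+3 = 28
Expected project duration μ = 28 weeks. Critical path: Task 2 → Task 4 → Task 5.

Variances on critical path: σ²_Task 2=5.444, σ²_Task 4=4.000, σ²_Task 5=0.111.
Largest is σ²_Task 2 = 5.444.

Task 2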